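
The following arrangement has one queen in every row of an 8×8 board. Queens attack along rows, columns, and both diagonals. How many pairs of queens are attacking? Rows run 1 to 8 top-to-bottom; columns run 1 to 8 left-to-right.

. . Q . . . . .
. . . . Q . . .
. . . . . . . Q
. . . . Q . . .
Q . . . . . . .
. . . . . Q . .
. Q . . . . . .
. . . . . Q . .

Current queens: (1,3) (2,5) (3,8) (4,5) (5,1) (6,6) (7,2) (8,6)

3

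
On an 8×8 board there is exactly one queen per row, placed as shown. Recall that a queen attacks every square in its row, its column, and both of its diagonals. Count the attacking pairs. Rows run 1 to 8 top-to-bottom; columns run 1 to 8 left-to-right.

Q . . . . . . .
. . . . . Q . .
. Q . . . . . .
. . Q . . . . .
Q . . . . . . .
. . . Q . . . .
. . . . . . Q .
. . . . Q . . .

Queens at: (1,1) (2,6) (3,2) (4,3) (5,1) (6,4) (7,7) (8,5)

Same column: (1,1)–(5,1) (column 1).
Same diagonal: (1,1)–(7,7) (|1−7| = |1−7| = 6); (3,2)–(4,3) (|3−4| = |2−3| = 1).
Total attacking pairs: 3.

3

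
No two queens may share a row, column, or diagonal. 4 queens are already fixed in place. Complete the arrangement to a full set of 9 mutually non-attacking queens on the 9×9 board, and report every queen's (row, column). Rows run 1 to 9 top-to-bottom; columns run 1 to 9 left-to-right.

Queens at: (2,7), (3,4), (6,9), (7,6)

Row 1: attacked by (2,7)→{6,7,8}; (3,4)→{2,4,6}; (6,9)→{4,9}; (7,6)→{6}. Safe: 1, 3, 5. Place at column 5.
Row 4: attacked by (1,5)→{2,5,8}; (2,7)→{5,7,9}; (3,4)→{3,4,5}; (6,9)→{7,9}; (7,6)→{3,6,9}. Safe: 1. Place at column 1.
Row 5: attacked by (1,5)→{1,5,9}; (2,7)→{4,7}; (3,4)→{2,4,6}; (4,1)→{1,2}; (6,9)→{8,9}; (7,6)→{4,6,8}. Safe: 3. Place at column 3.
Row 8: attacked by (1,5)→{5}; (2,7)→{1,7}; (3,4)→{4,9}; (4,1)→{1,5}; (5,3)→{3,6}; (6,9)→{7,9}; (7,6)→{5,6,7}. Safe: 2, 8. Place at column 8.
Row 9: attacked by (1,5)→{5}; (2,7)→{7}; (3,4)→{4}; (4,1)→{1,6}; (5,3)→{3,7}; (6,9)→{6,9}; (7,6)→{4,6,8}; (8,8)→{7,8,9}. Safe: 2. Place at column 2.
Columns [5, 7, 4, 1, 3, 9, 6, 8, 2], r−c [-4, -5, -1, 3, 2, -3, 1, 0, 7], r+c [6, 9, 7, 5, 8, 15, 13, 16, 11] are all distinct, so no two queens attack.

(1,5) (2,7) (3,4) (4,1) (5,3) (6,9) (7,6) (8,8) (9,2)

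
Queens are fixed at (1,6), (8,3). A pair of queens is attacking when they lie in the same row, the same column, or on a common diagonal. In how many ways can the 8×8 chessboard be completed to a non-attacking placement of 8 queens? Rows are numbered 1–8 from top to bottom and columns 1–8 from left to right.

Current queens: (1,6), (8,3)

Branch on row 2: col 1 → 0; col 2 → 1; col 4 → 3; col 8 → 1.
Sum: 0 + 1 + 3 + 1 = 5.

5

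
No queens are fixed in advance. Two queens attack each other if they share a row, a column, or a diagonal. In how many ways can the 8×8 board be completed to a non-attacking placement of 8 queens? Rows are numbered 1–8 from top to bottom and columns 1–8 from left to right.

Branch on row 1: col 1 → 4; col 2 → 8; col 3 → 16; col 4 → 18; col 5 → 18; col 6 → 16; col 7 → 8; col 8 → 4.
Sum: 4 + 8 + 16 + 18 + 18 + 16 + 8 + 4 = 92.
(This is the classic 8-queens count.)

92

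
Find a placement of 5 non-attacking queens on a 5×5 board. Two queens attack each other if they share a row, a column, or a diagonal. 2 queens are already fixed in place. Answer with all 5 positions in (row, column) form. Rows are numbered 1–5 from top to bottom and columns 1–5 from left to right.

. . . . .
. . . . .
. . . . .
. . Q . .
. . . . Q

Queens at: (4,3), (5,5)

(1,2) (2,4) (3,1) (4,3) (5,5)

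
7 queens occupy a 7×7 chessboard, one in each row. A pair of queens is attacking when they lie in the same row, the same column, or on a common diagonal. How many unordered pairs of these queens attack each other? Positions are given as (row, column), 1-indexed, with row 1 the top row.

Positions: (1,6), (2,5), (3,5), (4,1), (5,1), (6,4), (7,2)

3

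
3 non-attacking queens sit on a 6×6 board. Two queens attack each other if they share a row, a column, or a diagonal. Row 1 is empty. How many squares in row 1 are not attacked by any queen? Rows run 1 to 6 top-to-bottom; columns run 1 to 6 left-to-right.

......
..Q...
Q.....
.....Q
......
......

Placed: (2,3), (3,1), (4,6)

(2,3) attacks row 1 at column 3 and diagonals 2, 4.
(3,1) attacks row 1 at column 1 and diagonals 3.
(4,6) attacks row 1 at column 6 and diagonals 3.
Attacked columns: {1, 2, 3, 4, 6}. Safe: {5}.

1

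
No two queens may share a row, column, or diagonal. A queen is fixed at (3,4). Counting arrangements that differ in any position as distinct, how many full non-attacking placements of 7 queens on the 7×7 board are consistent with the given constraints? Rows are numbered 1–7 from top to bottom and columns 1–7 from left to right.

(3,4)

4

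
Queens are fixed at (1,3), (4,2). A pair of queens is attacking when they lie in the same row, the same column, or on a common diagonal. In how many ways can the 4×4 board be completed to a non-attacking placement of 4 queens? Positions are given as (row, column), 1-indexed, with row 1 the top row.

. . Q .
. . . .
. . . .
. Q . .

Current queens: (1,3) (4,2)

1

Branch on row 2: col 1 → 1.
Sum: 1 = 1.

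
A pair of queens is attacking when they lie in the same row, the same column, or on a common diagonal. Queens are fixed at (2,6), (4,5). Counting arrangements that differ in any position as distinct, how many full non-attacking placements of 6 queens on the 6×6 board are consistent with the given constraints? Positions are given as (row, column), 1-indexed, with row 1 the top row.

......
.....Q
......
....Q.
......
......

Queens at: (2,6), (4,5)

Branch on row 1: col 1 → 0; col 3 → 1; col 4 → 0.
Sum: 0 + 1 + 0 = 1.

1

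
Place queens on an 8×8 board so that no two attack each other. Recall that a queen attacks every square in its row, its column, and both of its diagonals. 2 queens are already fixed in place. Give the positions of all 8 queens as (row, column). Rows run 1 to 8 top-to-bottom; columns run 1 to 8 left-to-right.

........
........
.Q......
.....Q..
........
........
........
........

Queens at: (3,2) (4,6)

Row 1: attacked by (3,2)→{2,4}; (4,6)→{3,6}. Safe: 1, 5, 7, 8. Place at column 5.
Row 2: attacked by (1,5)→{4,5,6}; (3,2)→{1,2,3}; (4,6)→{4,6,8}. Safe: 7. Place at column 7.
Row 5: attacked by (1,5)→{1,5}; (2,7)→{4,7}; (3,2)→{2,4}; (4,6)→{5,6,7}. Safe: 3, 8. Place at column 3.
Row 6: attacked by (1,5)→{5}; (2,7)→{3,7}; (3,2)→{2,5}; (4,6)→{4,6,8}; (5,3)→{2,3,4}. Safe: 1. Place at column 1.
Row 7: attacked by (1,5)→{5}; (2,7)→{2,7}; (3,2)→{2,6}; (4,6)→{3,6}; (5,3)→{1,3,5}; (6,1)→{1,2}. Safe: 4, 8. Place at column 8.
Row 8: attacked by (1,5)→{5}; (2,7)→{1,7}; (3,2)→{2,7}; (4,6)→{2,6}; (5,3)→{3,6}; (6,1)→{1,3}; (7,8)→{7,8}. Safe: 4. Place at column 4.
Columns [5, 7, 2, 6, 3, 1, 8, 4], r−c [-4, -5, 1, -2, 2, 5, -1, 4], r+c [6, 9, 5, 10, 8, 7, 15, 12] are all distinct, so no two queens attack.

(1,5) (2,7) (3,2) (4,6) (5,3) (6,1) (7,8) (8,4)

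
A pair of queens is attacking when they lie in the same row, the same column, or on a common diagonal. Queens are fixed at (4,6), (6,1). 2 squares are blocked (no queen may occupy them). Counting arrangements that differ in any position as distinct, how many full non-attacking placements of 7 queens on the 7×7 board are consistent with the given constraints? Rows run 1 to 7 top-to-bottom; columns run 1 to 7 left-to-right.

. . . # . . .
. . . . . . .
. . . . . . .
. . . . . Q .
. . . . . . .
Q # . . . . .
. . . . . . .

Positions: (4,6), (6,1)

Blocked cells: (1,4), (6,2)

1

Branch on row 1: col 2 → 0; col 5 → 1; col 7 → 0.
Sum: 0 + 1 + 0 = 1.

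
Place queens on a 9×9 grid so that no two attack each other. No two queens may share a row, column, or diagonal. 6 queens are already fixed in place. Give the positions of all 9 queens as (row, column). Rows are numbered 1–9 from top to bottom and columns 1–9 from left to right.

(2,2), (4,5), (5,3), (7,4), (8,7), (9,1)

(1,6) (2,2) (3,9) (4,5) (5,3) (6,8) (7,4) (8,7) (9,1)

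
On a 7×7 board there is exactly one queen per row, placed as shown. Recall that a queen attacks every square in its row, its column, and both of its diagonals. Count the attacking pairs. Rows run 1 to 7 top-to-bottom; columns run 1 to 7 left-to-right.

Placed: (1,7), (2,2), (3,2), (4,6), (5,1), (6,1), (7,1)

Same column: (2,2)–(3,2) (column 2); (5,1)–(6,1) (column 1); (5,1)–(7,1) (column 1); (6,1)–(7,1) (column 1).
Same diagonal: (1,7)–(7,1) (|1−7| = |7−1| = 6).
Total attacking pairs: 5.

5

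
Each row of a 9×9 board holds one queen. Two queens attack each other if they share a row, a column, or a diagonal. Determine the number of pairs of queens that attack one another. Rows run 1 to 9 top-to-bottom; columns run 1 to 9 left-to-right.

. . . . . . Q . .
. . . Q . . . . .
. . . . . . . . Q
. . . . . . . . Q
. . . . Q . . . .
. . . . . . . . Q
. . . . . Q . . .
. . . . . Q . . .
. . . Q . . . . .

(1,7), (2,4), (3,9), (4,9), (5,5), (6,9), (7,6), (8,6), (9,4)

9

Same column: (2,4)–(9,4) (column 4); (3,9)–(4,9) (column 9); (3,9)–(6,9) (column 9); (4,9)–(6,9) (column 9); (7,6)–(8,6) (column 6).
Same diagonal: (1,7)–(3,9) (|1−3| = |7−9| = 2); (4,9)–(7,6) (|4−7| = |9−6| = 3); (4,9)–(9,4) (|4−9| = |9−4| = 5); (7,6)–(9,4) (|7−9| = |6−4| = 2).
Total attacking pairs: 9.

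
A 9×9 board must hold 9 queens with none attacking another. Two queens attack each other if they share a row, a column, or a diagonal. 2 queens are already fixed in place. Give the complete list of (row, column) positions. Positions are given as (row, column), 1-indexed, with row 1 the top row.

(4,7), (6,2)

(1,3) (2,8) (3,4) (4,7) (5,9) (6,2) (7,5) (8,1) (9,6)

Row 1: attacked by (4,7)→{4,7}; (6,2)→{2,7}. Safe: 1, 3, 5, 6, 8, 9. Place at column 3.
Row 2: attacked by (1,3)→{2,3,4}; (4,7)→{5,7,9}; (6,2)→{2,6}. Safe: 1, 8. Place at column 8.
Row 3: attacked by (1,3)→{1,3,5}; (2,8)→{7,8,9}; (4,7)→{6,7,8}; (6,2)→{2,5}. Safe: 4. Place at column 4.
Row 5: attacked by (1,3)→{3,7}; (2,8)→{5,8}; (3,4)→{2,4,6}; (4,7)→{6,7,8}; (6,2)→{1,2,3}. Safe: 9. Place at column 9.
Row 7: attacked by (1,3)→{3,9}; (2,8)→{3,8}; (3,4)→{4,8}; (4,7)→{4,7}; (5,9)→{7,9}; (6,2)→{1,2,3}. Safe: 5, 6. Place at column 5.
Row 8: attacked by (1,3)→{3}; (2,8)→{2,8}; (3,4)→{4,9}; (4,7)→{3,7}; (5,9)→{6,9}; (6,2)→{2,4}; (7,5)→{4,5,6}. Safe: 1. Place at column 1.
Row 9: attacked by (1,3)→{3}; (2,8)→{1,8}; (3,4)→{4}; (4,7)→{2,7}; (5,9)→{5,9}; (6,2)→{2,5}; (7,5)→{3,5,7}; (8,1)→{1,2}. Safe: 6. Place at column 6.
Columns [3, 8, 4, 7, 9, 2, 5, 1, 6], r−c [-2, -6, -1, -3, -4, 4, 2, 7, 3], r+c [4, 10, 7, 11, 14, 8, 12, 9, 15] are all distinct, so no two queens attack.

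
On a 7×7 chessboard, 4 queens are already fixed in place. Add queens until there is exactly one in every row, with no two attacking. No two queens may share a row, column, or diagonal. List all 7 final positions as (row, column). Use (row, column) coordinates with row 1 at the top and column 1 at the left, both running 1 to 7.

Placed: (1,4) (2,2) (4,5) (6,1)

(1,4) (2,2) (3,7) (4,5) (5,3) (6,1) (7,6)

Row 3: attacked by (1,4)→{2,4,6}; (2,2)→{1,2,3}; (4,5)→{4,5,6}; (6,1)→{1,4}. Safe: 7. Place at column 7.
Row 5: attacked by (1,4)→{4}; (2,2)→{2,5}; (3,7)→{5,7}; (4,5)→{4,5,6}; (6,1)→{1,2}. Safe: 3. Place at column 3.
Row 7: attacked by (1,4)→{4}; (2,2)→{2,7}; (3,7)→{3,7}; (4,5)→{2,5}; (5,3)→{1,3,5}; (6,1)→{1,2}. Safe: 6. Place at column 6.
Columns [4, 2, 7, 5, 3, 1, 6], r−c [-3, 0, -4, -1, 2, 5, 1], r+c [5, 4, 10, 9, 8, 7, 13] are all distinct, so no two queens attack.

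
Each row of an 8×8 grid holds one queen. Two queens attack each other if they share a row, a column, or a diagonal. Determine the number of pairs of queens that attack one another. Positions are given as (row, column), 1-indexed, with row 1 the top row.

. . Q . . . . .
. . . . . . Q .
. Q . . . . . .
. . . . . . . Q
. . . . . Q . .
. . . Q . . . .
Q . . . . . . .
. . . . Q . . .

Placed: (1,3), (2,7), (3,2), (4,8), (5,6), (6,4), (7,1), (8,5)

All columns are distinct and no two queens satisfy |Δrow| = |Δcol|, so no pair attacks.

0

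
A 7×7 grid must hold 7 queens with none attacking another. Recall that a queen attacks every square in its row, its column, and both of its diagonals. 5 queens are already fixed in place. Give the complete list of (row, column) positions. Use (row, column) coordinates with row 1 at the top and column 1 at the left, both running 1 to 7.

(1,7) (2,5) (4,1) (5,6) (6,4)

Row 3: attacked by (1,7)→{5,7}; (2,5)→{4,5,6}; (4,1)→{1,2}; (5,6)→{4,6}; (6,4)→{1,4,7}. Safe: 3. Place at column 3.
Row 7: attacked by (1,7)→{1,7}; (2,5)→{5}; (3,3)→{3,7}; (4,1)→{1,4}; (5,6)→{4,6}; (6,4)→{3,4,5}. Safe: 2. Place at column 2.
Columns [7, 5, 3, 1, 6, 4, 2], r−c [-6, -3, 0, 3, -1, 2, 5], r+c [8, 7, 6, 5, 11, 10, 9] are all distinct, so no two queens attack.

(1,7) (2,5) (3,3) (4,1) (5,6) (6,4) (7,2)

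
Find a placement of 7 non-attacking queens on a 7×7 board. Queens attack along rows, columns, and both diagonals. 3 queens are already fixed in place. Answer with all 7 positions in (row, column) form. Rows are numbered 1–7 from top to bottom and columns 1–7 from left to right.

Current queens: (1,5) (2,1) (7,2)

Row 3: attacked by (1,5)→{3,5,7}; (2,1)→{1,2}; (7,2)→{2,6}. Safe: 4. Place at column 4.
Row 4: attacked by (1,5)→{2,5}; (2,1)→{1,3}; (3,4)→{3,4,5}; (7,2)→{2,5}. Safe: 6, 7. Place at column 7.
Row 5: attacked by (1,5)→{1,5}; (2,1)→{1,4}; (3,4)→{2,4,6}; (4,7)→{6,7}; (7,2)→{2,4}. Safe: 3. Place at column 3.
Row 6: attacked by (1,5)→{5}; (2,1)→{1,5}; (3,4)→{1,4,7}; (4,7)→{5,7}; (5,3)→{2,3,4}; (7,2)→{1,2,3}. Safe: 6. Place at column 6.
Columns [5, 1, 4, 7, 3, 6, 2], r−c [-4, 1, -1, -3, 2, 0, 5], r+c [6, 3, 7, 11, 8, 12, 9] are all distinct, so no two queens attack.

(1,5) (2,1) (3,4) (4,7) (5,3) (6,6) (7,2)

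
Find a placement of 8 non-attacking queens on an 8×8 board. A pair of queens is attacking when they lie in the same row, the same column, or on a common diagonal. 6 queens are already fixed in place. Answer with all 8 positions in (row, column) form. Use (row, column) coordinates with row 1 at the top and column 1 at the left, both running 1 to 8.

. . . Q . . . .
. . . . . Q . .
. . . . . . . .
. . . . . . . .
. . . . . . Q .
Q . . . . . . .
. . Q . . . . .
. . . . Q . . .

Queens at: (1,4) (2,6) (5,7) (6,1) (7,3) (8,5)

Row 3: attacked by (1,4)→{2,4,6}; (2,6)→{5,6,7}; (5,7)→{5,7}; (6,1)→{1,4}; (7,3)→{3,7}; (8,5)→{5}. Safe: 8. Place at column 8.
Row 4: attacked by (1,4)→{1,4,7}; (2,6)→{4,6,8}; (3,8)→{7,8}; (5,7)→{6,7,8}; (6,1)→{1,3}; (7,3)→{3,6}; (8,5)→{1,5}. Safe: 2. Place at column 2.
Columns [4, 6, 8, 2, 7, 1, 3, 5], r−c [-3, -4, -5, 2, -2, 5, 4, 3], r+c [5, 8, 11, 6, 12, 7, 10, 13] are all distinct, so no two queens attack.

(1,4) (2,6) (3,8) (4,2) (5,7) (6,1) (7,3) (8,5)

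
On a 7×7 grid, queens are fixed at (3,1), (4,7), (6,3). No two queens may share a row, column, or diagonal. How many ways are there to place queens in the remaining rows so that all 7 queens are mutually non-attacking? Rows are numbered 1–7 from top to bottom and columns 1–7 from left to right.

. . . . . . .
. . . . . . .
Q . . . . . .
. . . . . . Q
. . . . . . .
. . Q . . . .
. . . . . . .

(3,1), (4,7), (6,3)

Branch on row 1: col 2 → 1; col 5 → 0; col 6 → 0.
Sum: 1 + 0 + 0 = 1.

1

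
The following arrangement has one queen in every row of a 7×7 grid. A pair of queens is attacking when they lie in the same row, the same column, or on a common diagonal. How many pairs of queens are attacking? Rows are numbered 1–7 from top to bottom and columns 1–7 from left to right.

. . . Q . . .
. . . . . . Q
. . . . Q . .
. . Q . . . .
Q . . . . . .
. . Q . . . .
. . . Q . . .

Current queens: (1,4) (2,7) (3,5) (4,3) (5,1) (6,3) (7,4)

4

Same column: (1,4)–(7,4) (column 4); (4,3)–(6,3) (column 3).
Same diagonal: (2,7)–(6,3) (|2−6| = |7−3| = 4); (6,3)–(7,4) (|6−7| = |3−4| = 1).
Total attacking pairs: 4.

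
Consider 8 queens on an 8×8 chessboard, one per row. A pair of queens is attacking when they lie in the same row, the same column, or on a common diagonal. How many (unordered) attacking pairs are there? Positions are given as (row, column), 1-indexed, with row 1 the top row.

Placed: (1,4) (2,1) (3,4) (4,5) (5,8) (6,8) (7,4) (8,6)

7

Same column: (1,4)–(3,4) (column 4); (1,4)–(7,4) (column 4); (3,4)–(7,4) (column 4); (5,8)–(6,8) (column 8).
Same diagonal: (1,4)–(5,8) (|1−5| = |4−8| = 4); (3,4)–(4,5) (|3−4| = |4−5| = 1); (6,8)–(8,6) (|6−8| = |8−6| = 2).
Total attacking pairs: 7.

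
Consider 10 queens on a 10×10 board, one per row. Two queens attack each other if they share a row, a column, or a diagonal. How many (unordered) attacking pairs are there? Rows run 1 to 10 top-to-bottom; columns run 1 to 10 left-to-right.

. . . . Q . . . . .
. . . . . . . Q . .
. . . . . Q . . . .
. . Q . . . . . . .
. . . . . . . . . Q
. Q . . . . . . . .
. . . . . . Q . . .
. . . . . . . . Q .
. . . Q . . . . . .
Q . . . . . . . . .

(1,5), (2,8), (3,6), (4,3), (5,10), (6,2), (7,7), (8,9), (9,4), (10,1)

0

All columns are distinct and no two queens satisfy |Δrow| = |Δcol|, so no pair attacks.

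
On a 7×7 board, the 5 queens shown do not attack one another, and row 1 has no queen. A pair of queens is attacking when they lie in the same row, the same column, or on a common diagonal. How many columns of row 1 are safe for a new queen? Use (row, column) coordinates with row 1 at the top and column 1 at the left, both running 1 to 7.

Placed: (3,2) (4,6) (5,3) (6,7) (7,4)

2

(3,2) attacks row 1 at column 2 and diagonals 4.
(4,6) attacks row 1 at column 6 and diagonals 3.
(5,3) attacks row 1 at column 3 and diagonals 7.
(6,7) attacks row 1 at column 7 and diagonals 2.
(7,4) attacks row 1 at column 4.
Attacked columns: {2, 3, 4, 6, 7}. Safe: {1, 5}.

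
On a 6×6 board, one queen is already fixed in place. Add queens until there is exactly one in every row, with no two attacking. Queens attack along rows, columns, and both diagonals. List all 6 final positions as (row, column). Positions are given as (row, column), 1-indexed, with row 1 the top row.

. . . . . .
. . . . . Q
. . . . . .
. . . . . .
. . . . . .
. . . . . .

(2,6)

Row 1: attacked by (2,6)→{5,6}. Safe: 1, 2, 3, 4. Place at column 3.
Row 3: attacked by (1,3)→{1,3,5}; (2,6)→{5,6}. Safe: 2, 4. Place at column 2.
Row 4: attacked by (1,3)→{3,6}; (2,6)→{4,6}; (3,2)→{1,2,3}. Safe: 5. Place at column 5.
Row 5: attacked by (1,3)→{3}; (2,6)→{3,6}; (3,2)→{2,4}; (4,5)→{4,5,6}. Safe: 1. Place at column 1.
Row 6: attacked by (1,3)→{3}; (2,6)→{2,6}; (3,2)→{2,5}; (4,5)→{3,5}; (5,1)→{1,2}. Safe: 4. Place at column 4.
Columns [3, 6, 2, 5, 1, 4], r−c [-2, -4, 1, -1, 4, 2], r+c [4, 8, 5, 9, 6, 10] are all distinct, so no two queens attack.

(1,3) (2,6) (3,2) (4,5) (5,1) (6,4)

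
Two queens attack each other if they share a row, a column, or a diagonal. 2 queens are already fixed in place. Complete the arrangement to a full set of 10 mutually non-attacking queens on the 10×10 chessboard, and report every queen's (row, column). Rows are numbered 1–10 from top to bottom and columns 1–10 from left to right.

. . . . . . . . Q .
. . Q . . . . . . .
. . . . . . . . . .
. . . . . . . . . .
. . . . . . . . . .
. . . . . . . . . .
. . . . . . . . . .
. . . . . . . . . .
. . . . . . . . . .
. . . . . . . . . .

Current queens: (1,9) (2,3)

(1,9) (2,3) (3,1) (4,8) (5,2) (6,5) (7,7) (8,10) (9,4) (10,6)

Row 3: attacked by (1,9)→{7,9}; (2,3)→{2,3,4}. Safe: 1, 5, 6, 8, 10. Place at column 1.
Row 4: attacked by (1,9)→{6,9}; (2,3)→{1,3,5}; (3,1)→{1,2}. Safe: 4, 7, 8, 10. Place at column 8.
Row 5: attacked by (1,9)→{5,9}; (2,3)→{3,6}; (3,1)→{1,3}; (4,8)→{7,8,9}. Safe: 2, 4, 10. Place at column 2.
Row 6: attacked by (1,9)→{4,9}; (2,3)→{3,7}; (3,1)→{1,4}; (4,8)→{6,8,10}; (5,2)→{1,2,3}. Safe: 5. Place at column 5.
Row 7: attacked by (1,9)→{3,9}; (2,3)→{3,8}; (3,1)→{1,5}; (4,8)→{5,8}; (5,2)→{2,4}; (6,5)→{4,5,6}. Safe: 7, 10. Place at column 7.
Row 8: attacked by (1,9)→{2,9}; (2,3)→{3,9}; (3,1)→{1,6}; (4,8)→{4,8}; (5,2)→{2,5}; (6,5)→{3,5,7}; (7,7)→{6,7,8}. Safe: 10. Place at column 10.
Row 9: attacked by (1,9)→{1,9}; (2,3)→{3,10}; (3,1)→{1,7}; (4,8)→{3,8}; (5,2)→{2,6}; (6,5)→{2,5,8}; (7,7)→{5,7,9}; (8,10)→{9,10}. Safe: 4. Place at column 4.
Row 10: attacked by (1,9)→{9}; (2,3)→{3}; (3,1)→{1,8}; (4,8)→{2,8}; (5,2)→{2,7}; (6,5)→{1,5,9}; (7,7)→{4,7,10}; (8,10)→{8,10}; (9,4)→{3,4,5}. Safe: 6. Place at column 6.
Columns [9, 3, 1, 8, 2, 5, 7, 10, 4, 6], r−c [-8, -1, 2, -4, 3, 1, 0, -2, 5, 4], r+c [10, 5, 4, 12, 7, 11, 14, 18, 13, 16] are all distinct, so no two queens attack.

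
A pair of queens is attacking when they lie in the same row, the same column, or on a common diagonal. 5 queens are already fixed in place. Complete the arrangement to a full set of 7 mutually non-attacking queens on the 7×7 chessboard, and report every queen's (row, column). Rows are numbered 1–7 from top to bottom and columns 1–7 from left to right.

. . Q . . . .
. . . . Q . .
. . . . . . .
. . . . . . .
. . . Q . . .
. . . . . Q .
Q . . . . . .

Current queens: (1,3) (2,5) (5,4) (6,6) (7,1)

Row 3: attacked by (1,3)→{1,3,5}; (2,5)→{4,5,6}; (5,4)→{2,4,6}; (6,6)→{3,6}; (7,1)→{1,5}. Safe: 7. Place at column 7.
Row 4: attacked by (1,3)→{3,6}; (2,5)→{3,5,7}; (3,7)→{6,7}; (5,4)→{3,4,5}; (6,6)→{4,6}; (7,1)→{1,4}. Safe: 2. Place at column 2.
Columns [3, 5, 7, 2, 4, 6, 1], r−c [-2, -3, -4, 2, 1, 0, 6], r+c [4, 7, 10, 6, 9, 12, 8] are all distinct, so no two queens attack.

(1,3) (2,5) (3,7) (4,2) (5,4) (6,6) (7,1)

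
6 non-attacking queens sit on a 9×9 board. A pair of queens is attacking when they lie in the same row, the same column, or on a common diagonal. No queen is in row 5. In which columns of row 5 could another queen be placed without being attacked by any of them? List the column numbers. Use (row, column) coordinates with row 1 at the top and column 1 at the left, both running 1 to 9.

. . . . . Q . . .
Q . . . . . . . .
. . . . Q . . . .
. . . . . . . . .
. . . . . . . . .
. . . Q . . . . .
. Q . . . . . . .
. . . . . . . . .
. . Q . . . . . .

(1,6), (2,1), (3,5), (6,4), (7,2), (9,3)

(1,6) attacks row 5 at column 6 and diagonals 2.
(2,1) attacks row 5 at column 1 and diagonals 4.
(3,5) attacks row 5 at column 5 and diagonals 3, 7.
(6,4) attacks row 5 at column 4 and diagonals 3, 5.
(7,2) attacks row 5 at column 2 and diagonals 4.
(9,3) attacks row 5 at column 3 and diagonals 7.
Attacked columns: {1, 2, 3, 4, 5, 6, 7}. Safe: {8, 9}.

columns 8, 9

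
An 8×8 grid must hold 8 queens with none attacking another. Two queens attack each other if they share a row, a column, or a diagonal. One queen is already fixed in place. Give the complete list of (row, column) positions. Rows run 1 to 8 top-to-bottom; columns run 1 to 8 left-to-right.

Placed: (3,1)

(1,8) (2,4) (3,1) (4,3) (5,6) (6,2) (7,7) (8,5)

Row 1: attacked by (3,1)→{1,3}. Safe: 2, 4, 5, 6, 7, 8. Place at column 8.
Row 2: attacked by (1,8)→{7,8}; (3,1)→{1,2}. Safe: 3, 4, 5, 6. Place at column 4.
Row 4: attacked by (1,8)→{5,8}; (2,4)→{2,4,6}; (3,1)→{1,2}. Safe: 3, 7. Place at column 3.
Row 5: attacked by (1,8)→{4,8}; (2,4)→{1,4,7}; (3,1)→{1,3}; (4,3)→{2,3,4}. Safe: 5, 6. Place at column 6.
Row 6: attacked by (1,8)→{3,8}; (2,4)→{4,8}; (3,1)→{1,4}; (4,3)→{1,3,5}; (5,6)→{5,6,7}. Safe: 2. Place at column 2.
Row 7: attacked by (1,8)→{2,8}; (2,4)→{4}; (3,1)→{1,5}; (4,3)→{3,6}; (5,6)→{4,6,8}; (6,2)→{1,2,3}. Safe: 7. Place at column 7.
Row 8: attacked by (1,8)→{1,8}; (2,4)→{4}; (3,1)→{1,6}; (4,3)→{3,7}; (5,6)→{3,6}; (6,2)→{2,4}; (7,7)→{6,7,8}. Safe: 5. Place at column 5.
Columns [8, 4, 1, 3, 6, 2, 7, 5], r−c [-7, -2, 2, 1, -1, 4, 0, 3], r+c [9, 6, 4, 7, 11, 8, 14, 13] are all distinct, so no two queens attack.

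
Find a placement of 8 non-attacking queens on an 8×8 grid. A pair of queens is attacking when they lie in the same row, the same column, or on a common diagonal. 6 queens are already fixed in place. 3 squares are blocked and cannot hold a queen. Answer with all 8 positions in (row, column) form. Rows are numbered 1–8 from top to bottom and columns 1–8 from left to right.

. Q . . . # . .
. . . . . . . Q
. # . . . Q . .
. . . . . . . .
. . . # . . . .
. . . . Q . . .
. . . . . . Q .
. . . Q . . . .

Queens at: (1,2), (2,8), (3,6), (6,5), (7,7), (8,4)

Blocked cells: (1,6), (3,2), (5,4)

(1,2) (2,8) (3,6) (4,1) (5,3) (6,5) (7,7) (8,4)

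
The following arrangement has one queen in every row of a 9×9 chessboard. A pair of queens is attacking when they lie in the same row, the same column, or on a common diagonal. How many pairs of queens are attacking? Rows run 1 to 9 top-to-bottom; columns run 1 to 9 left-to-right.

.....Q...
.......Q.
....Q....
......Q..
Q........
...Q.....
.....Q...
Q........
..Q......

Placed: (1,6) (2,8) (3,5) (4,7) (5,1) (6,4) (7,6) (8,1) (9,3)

Same column: (1,6)–(7,6) (column 6); (5,1)–(8,1) (column 1).
Same diagonal: (2,8)–(6,4) (|2−6| = |8−4| = 4).
Total attacking pairs: 3.

3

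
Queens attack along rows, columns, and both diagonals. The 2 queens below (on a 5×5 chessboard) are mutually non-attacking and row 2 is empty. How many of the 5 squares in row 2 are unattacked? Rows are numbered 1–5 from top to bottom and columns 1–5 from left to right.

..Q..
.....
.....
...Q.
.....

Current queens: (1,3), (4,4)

2

(1,3) attacks row 2 at column 3 and diagonals 2, 4.
(4,4) attacks row 2 at column 4 and diagonals 2.
Attacked columns: {2, 3, 4}. Safe: {1, 5}.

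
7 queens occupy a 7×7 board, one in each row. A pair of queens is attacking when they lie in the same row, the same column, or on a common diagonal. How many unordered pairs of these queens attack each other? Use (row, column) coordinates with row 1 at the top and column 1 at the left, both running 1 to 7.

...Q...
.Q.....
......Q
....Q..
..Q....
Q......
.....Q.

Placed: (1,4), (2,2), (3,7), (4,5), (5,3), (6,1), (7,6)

All columns are distinct and no two queens satisfy |Δrow| = |Δcol|, so no pair attacks.

0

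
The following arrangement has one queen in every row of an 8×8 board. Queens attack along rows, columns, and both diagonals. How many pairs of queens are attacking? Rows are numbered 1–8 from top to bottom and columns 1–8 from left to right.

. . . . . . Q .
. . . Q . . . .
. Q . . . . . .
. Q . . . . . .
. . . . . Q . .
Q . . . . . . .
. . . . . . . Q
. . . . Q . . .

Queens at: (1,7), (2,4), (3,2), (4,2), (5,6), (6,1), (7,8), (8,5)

3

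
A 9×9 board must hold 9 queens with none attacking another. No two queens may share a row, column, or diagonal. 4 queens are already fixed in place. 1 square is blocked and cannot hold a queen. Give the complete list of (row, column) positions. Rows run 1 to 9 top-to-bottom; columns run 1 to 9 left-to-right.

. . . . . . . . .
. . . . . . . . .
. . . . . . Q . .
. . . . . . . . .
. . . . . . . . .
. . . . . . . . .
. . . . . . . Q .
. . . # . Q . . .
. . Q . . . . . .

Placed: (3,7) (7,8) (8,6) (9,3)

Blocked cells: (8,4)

(1,1) (2,5) (3,7) (4,9) (5,4) (6,2) (7,8) (8,6) (9,3)

Row 1: attacked by (3,7)→{5,7,9}; (7,8)→{2,8}; (8,6)→{6}; (9,3)→{3}. Safe: 1, 4. Place at column 1.
Row 2: attacked by (1,1)→{1,2}; (3,7)→{6,7,8}; (7,8)→{3,8}; (8,6)→{6}; (9,3)→{3}. Safe: 4, 5, 9. Place at column 5.
Row 4: attacked by (1,1)→{1,4}; (2,5)→{3,5,7}; (3,7)→{6,7,8}; (7,8)→{5,8}; (8,6)→{2,6}; (9,3)→{3,8}. Safe: 9. Place at column 9.
Row 5: attacked by (1,1)→{1,5}; (2,5)→{2,5,8}; (3,7)→{5,7,9}; (4,9)→{8,9}; (7,8)→{6,8}; (8,6)→{3,6,9}; (9,3)→{3,7}. Safe: 4. Place at column 4.
Row 6: attacked by (1,1)→{1,6}; (2,5)→{1,5,9}; (3,7)→{4,7}; (4,9)→{7,9}; (5,4)→{3,4,5}; (7,8)→{7,8,9}; (8,6)→{4,6,8}; (9,3)→{3,6}. Safe: 2. Place at column 2.
Columns [1, 5, 7, 9, 4, 2, 8, 6, 3], r−c [0, -3, -4, -5, 1, 4, -1, 2, 6], r+c [2, 7, 10, 13, 9, 8, 15, 14, 12] are all distinct, so no two queens attack.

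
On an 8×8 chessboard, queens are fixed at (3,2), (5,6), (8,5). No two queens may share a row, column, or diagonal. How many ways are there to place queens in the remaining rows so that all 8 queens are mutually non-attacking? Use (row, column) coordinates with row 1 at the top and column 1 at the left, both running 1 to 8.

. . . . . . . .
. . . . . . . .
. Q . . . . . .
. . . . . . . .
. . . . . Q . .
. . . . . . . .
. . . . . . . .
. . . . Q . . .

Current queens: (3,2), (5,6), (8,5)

2

Branch on row 1: col 1 → 0; col 3 → 1; col 7 → 1; col 8 → 0.
Sum: 0 + 1 + 1 + 0 = 2.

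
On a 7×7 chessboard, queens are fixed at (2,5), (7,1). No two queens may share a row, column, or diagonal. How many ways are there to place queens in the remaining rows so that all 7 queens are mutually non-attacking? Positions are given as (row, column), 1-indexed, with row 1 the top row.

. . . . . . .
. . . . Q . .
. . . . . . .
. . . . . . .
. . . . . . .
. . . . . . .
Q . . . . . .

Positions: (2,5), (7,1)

1

Branch on row 1: col 2 → 0; col 3 → 1.
Sum: 0 + 1 = 1.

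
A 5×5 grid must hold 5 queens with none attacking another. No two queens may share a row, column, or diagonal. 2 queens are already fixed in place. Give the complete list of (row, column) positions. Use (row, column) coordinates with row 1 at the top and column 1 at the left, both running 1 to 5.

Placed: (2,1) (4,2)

Row 1: attacked by (2,1)→{1,2}; (4,2)→{2,5}. Safe: 3, 4. Place at column 3.
Row 3: attacked by (1,3)→{1,3,5}; (2,1)→{1,2}; (4,2)→{1,2,3}. Safe: 4. Place at column 4.
Row 5: attacked by (1,3)→{3}; (2,1)→{1,4}; (3,4)→{2,4}; (4,2)→{1,2,3}. Safe: 5. Place at column 5.
Columns [3, 1, 4, 2, 5], r−c [-2, 1, -1, 2, 0], r+c [4, 3, 7, 6, 10] are all distinct, so no two queens attack.

(1,3) (2,1) (3,4) (4,2) (5,5)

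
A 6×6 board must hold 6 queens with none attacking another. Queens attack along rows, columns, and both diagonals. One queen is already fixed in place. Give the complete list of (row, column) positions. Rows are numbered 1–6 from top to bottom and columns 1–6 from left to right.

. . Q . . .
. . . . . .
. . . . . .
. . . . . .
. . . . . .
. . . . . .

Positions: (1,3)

Row 2: attacked by (1,3)→{2,3,4}. Safe: 1, 5, 6. Place at column 6.
Row 3: attacked by (1,3)→{1,3,5}; (2,6)→{5,6}. Safe: 2, 4. Place at column 2.
Row 4: attacked by (1,3)→{3,6}; (2,6)→{4,6}; (3,2)→{1,2,3}. Safe: 5. Place at column 5.
Row 5: attacked by (1,3)→{3}; (2,6)→{3,6}; (3,2)→{2,4}; (4,5)→{4,5,6}. Safe: 1. Place at column 1.
Row 6: attacked by (1,3)→{3}; (2,6)→{2,6}; (3,2)→{2,5}; (4,5)→{3,5}; (5,1)→{1,2}. Safe: 4. Place at column 4.
Columns [3, 6, 2, 5, 1, 4], r−c [-2, -4, 1, -1, 4, 2], r+c [4, 8, 5, 9, 6, 10] are all distinct, so no two queens attack.

(1,3) (2,6) (3,2) (4,5) (5,1) (6,4)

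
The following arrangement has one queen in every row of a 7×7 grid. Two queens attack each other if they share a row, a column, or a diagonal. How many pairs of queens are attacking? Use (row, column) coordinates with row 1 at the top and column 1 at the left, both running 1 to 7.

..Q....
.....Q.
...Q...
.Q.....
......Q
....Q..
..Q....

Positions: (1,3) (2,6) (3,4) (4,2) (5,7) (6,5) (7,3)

2

Same column: (1,3)–(7,3) (column 3).
Same diagonal: (1,3)–(5,7) (|1−5| = |3−7| = 4).
Total attacking pairs: 2.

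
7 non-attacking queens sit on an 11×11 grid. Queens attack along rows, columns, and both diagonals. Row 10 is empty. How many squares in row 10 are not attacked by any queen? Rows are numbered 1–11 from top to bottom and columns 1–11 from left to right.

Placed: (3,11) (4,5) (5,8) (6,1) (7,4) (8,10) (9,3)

2

(3,11) attacks row 10 at column 11 and diagonals 4.
(4,5) attacks row 10 at column 5 and diagonals 11.
(5,8) attacks row 10 at column 8 and diagonals 3.
(6,1) attacks row 10 at column 1 and diagonals 5.
(7,4) attacks row 10 at column 4 and diagonals 1, 7.
(8,10) attacks row 10 at column 10 and diagonals 8.
(9,3) attacks row 10 at column 3 and diagonals 2, 4.
Attacked columns: {1, 2, 3, 4, 5, 7, 8, 10, 11}. Safe: {6, 9}.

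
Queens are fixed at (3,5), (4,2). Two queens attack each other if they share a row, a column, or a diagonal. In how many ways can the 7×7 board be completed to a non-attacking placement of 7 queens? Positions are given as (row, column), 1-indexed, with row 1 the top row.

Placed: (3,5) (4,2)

2

Branch on row 1: col 1 → 0; col 4 → 2; col 6 → 0.
Sum: 0 + 2 + 0 = 2.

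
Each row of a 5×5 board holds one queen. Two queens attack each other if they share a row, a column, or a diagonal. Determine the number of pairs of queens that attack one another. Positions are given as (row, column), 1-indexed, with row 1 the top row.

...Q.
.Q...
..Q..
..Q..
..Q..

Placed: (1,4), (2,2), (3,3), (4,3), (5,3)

4

Same column: (3,3)–(4,3) (column 3); (3,3)–(5,3) (column 3); (4,3)–(5,3) (column 3).
Same diagonal: (2,2)–(3,3) (|2−3| = |2−3| = 1).
Total attacking pairs: 4.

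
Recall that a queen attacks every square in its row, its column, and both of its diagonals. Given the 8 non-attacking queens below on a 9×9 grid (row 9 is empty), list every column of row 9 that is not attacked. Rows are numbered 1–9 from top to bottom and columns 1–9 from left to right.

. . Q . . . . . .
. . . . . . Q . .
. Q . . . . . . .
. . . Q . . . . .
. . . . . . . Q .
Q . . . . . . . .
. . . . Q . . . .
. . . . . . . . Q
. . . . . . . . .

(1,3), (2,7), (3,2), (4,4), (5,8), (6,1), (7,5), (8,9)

(1,3) attacks row 9 at column 3.
(2,7) attacks row 9 at column 7.
(3,2) attacks row 9 at column 2 and diagonals 8.
(4,4) attacks row 9 at column 4 and diagonals 9.
(5,8) attacks row 9 at column 8 and diagonals 4.
(6,1) attacks row 9 at column 1 and diagonals 4.
(7,5) attacks row 9 at column 5 and diagonals 3, 7.
(8,9) attacks row 9 at column 9 and diagonals 8.
Attacked columns: {1, 2, 3, 4, 5, 7, 8, 9}. Safe: {6}.

columns 6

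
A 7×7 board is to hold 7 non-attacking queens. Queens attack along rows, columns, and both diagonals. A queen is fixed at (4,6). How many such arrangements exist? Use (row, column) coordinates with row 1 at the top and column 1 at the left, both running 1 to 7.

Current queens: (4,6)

Branch on row 1: col 1 → 1; col 2 → 0; col 4 → 2; col 5 → 2; col 7 → 1.
Sum: 1 + 0 + 2 + 2 + 1 = 6.

6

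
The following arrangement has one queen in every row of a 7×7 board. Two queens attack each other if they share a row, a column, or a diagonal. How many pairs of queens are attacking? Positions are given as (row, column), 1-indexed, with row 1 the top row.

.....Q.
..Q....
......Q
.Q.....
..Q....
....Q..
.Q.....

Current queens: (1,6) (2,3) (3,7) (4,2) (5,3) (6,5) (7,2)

Same column: (2,3)–(5,3) (column 3); (4,2)–(7,2) (column 2).
Same diagonal: (4,2)–(5,3) (|4−5| = |2−3| = 1).
Total attacking pairs: 3.

3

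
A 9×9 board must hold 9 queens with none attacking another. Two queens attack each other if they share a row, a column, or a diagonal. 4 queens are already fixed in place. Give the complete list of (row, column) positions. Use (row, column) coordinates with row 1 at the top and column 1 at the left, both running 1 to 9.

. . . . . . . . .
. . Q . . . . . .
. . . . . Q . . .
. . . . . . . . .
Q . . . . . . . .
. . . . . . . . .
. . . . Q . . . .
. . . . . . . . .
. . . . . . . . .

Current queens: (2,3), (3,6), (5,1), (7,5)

(1,9) (2,3) (3,6) (4,4) (5,1) (6,8) (7,5) (8,7) (9,2)

Row 1: attacked by (2,3)→{2,3,4}; (3,6)→{4,6,8}; (5,1)→{1,5}; (7,5)→{5}. Safe: 7, 9. Place at column 9.
Row 4: attacked by (1,9)→{6,9}; (2,3)→{1,3,5}; (3,6)→{5,6,7}; (5,1)→{1,2}; (7,5)→{2,5,8}. Safe: 4. Place at column 4.
Row 6: attacked by (1,9)→{4,9}; (2,3)→{3,7}; (3,6)→{3,6,9}; (4,4)→{2,4,6}; (5,1)→{1,2}; (7,5)→{4,5,6}. Safe: 8. Place at column 8.
Row 8: attacked by (1,9)→{2,9}; (2,3)→{3,9}; (3,6)→{1,6}; (4,4)→{4,8}; (5,1)→{1,4}; (6,8)→{6,8}; (7,5)→{4,5,6}. Safe: 7. Place at column 7.
Row 9: attacked by (1,9)→{1,9}; (2,3)→{3}; (3,6)→{6}; (4,4)→{4,9}; (5,1)→{1,5}; (6,8)→{5,8}; (7,5)→{3,5,7}; (8,7)→{6,7,8}. Safe: 2. Place at column 2.
Columns [9, 3, 6, 4, 1, 8, 5, 7, 2], r−c [-8, -1, -3, 0, 4, -2, 2, 1, 7], r+c [10, 5, 9, 8, 6, 14, 12, 15, 11] are all distinct, so no two queens attack.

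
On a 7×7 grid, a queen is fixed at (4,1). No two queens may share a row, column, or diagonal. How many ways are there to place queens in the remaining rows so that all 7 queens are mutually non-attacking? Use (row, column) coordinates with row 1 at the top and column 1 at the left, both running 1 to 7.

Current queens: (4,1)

6

Branch on row 1: col 2 → 2; col 3 → 1; col 5 → 0; col 6 → 2; col 7 → 1.
Sum: 2 + 1 + 0 + 2 + 1 = 6.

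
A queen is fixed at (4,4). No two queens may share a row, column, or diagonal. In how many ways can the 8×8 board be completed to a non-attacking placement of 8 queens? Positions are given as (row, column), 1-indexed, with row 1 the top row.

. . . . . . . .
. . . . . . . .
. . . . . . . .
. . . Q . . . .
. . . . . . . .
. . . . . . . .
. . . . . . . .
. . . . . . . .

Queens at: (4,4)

Branch on row 1: col 2 → 1; col 3 → 1; col 5 → 4; col 6 → 2; col 8 → 0.
Sum: 1 + 1 + 4 + 2 + 0 = 8.

8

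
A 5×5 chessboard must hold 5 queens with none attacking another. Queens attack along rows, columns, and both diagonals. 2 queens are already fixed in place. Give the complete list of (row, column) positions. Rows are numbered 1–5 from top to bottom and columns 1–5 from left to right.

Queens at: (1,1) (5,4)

(1,1) (2,3) (3,5) (4,2) (5,4)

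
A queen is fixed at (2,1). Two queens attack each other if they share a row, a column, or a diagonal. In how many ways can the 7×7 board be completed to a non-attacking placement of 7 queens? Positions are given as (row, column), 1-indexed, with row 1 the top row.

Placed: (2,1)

7

Branch on row 1: col 3 → 2; col 4 → 2; col 5 → 2; col 6 → 1; col 7 → 0.
Sum: 2 + 2 + 2 + 1 + 0 = 7.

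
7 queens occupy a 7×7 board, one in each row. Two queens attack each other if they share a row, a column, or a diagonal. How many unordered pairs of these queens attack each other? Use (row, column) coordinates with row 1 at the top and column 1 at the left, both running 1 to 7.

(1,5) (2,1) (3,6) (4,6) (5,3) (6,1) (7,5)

4

Same column: (1,5)–(7,5) (column 5); (2,1)–(6,1) (column 1); (3,6)–(4,6) (column 6).
Same diagonal: (5,3)–(7,5) (|5−7| = |3−5| = 2).
Total attacking pairs: 4.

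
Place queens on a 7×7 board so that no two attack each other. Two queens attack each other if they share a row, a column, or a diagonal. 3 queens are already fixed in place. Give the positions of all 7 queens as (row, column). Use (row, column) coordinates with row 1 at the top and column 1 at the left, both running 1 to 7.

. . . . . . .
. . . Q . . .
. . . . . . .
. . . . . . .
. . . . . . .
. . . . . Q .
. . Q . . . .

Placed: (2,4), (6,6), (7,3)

Row 1: attacked by (2,4)→{3,4,5}; (6,6)→{1,6}; (7,3)→{3}. Safe: 2, 7. Place at column 7.
Row 3: attacked by (1,7)→{5,7}; (2,4)→{3,4,5}; (6,6)→{3,6}; (7,3)→{3,7}. Safe: 1, 2. Place at column 1.
Row 4: attacked by (1,7)→{4,7}; (2,4)→{2,4,6}; (3,1)→{1,2}; (6,6)→{4,6}; (7,3)→{3,6}. Safe: 5. Place at column 5.
Row 5: attacked by (1,7)→{3,7}; (2,4)→{1,4,7}; (3,1)→{1,3}; (4,5)→{4,5,6}; (6,6)→{5,6,7}; (7,3)→{1,3,5}. Safe: 2. Place at column 2.
Columns [7, 4, 1, 5, 2, 6, 3], r−c [-6, -2, 2, -1, 3, 0, 4], r+c [8, 6, 4, 9, 7, 12, 10] are all distinct, so no two queens attack.

(1,7) (2,4) (3,1) (4,5) (5,2) (6,6) (7,3)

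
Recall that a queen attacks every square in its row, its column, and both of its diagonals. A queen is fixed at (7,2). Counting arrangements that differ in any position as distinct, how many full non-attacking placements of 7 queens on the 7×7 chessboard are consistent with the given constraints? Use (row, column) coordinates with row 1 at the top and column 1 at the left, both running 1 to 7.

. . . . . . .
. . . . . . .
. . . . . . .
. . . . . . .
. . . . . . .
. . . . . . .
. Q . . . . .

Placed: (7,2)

7

Branch on row 1: col 1 → 0; col 3 → 0; col 4 → 1; col 5 → 1; col 6 → 4; col 7 → 1.
Sum: 0 + 0 + 1 + 1 + 4 + 1 = 7.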